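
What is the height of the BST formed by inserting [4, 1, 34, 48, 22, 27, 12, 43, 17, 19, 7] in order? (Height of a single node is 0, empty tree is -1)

Insertion order: [4, 1, 34, 48, 22, 27, 12, 43, 17, 19, 7]
Tree (level-order array): [4, 1, 34, None, None, 22, 48, 12, 27, 43, None, 7, 17, None, None, None, None, None, None, None, 19]
Compute height bottom-up (empty subtree = -1):
  height(1) = 1 + max(-1, -1) = 0
  height(7) = 1 + max(-1, -1) = 0
  height(19) = 1 + max(-1, -1) = 0
  height(17) = 1 + max(-1, 0) = 1
  height(12) = 1 + max(0, 1) = 2
  height(27) = 1 + max(-1, -1) = 0
  height(22) = 1 + max(2, 0) = 3
  height(43) = 1 + max(-1, -1) = 0
  height(48) = 1 + max(0, -1) = 1
  height(34) = 1 + max(3, 1) = 4
  height(4) = 1 + max(0, 4) = 5
Height = 5


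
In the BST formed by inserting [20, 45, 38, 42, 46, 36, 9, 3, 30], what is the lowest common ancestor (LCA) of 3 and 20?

Tree insertion order: [20, 45, 38, 42, 46, 36, 9, 3, 30]
Tree (level-order array): [20, 9, 45, 3, None, 38, 46, None, None, 36, 42, None, None, 30]
In a BST, the LCA of p=3, q=20 is the first node v on the
root-to-leaf path with p <= v <= q (go left if both < v, right if both > v).
Walk from root:
  at 20: 3 <= 20 <= 20, this is the LCA
LCA = 20


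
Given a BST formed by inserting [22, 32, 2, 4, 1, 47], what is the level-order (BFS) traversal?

Tree insertion order: [22, 32, 2, 4, 1, 47]
Tree (level-order array): [22, 2, 32, 1, 4, None, 47]
BFS from the root, enqueuing left then right child of each popped node:
  queue [22] -> pop 22, enqueue [2, 32], visited so far: [22]
  queue [2, 32] -> pop 2, enqueue [1, 4], visited so far: [22, 2]
  queue [32, 1, 4] -> pop 32, enqueue [47], visited so far: [22, 2, 32]
  queue [1, 4, 47] -> pop 1, enqueue [none], visited so far: [22, 2, 32, 1]
  queue [4, 47] -> pop 4, enqueue [none], visited so far: [22, 2, 32, 1, 4]
  queue [47] -> pop 47, enqueue [none], visited so far: [22, 2, 32, 1, 4, 47]
Result: [22, 2, 32, 1, 4, 47]


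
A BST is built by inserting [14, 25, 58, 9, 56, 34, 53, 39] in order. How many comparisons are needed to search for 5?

Search path for 5: 14 -> 9
Found: False
Comparisons: 2


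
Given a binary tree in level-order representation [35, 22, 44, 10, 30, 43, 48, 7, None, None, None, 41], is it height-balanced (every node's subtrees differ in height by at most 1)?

Tree (level-order array): [35, 22, 44, 10, 30, 43, 48, 7, None, None, None, 41]
Definition: a tree is height-balanced if, at every node, |h(left) - h(right)| <= 1 (empty subtree has height -1).
Bottom-up per-node check:
  node 7: h_left=-1, h_right=-1, diff=0 [OK], height=0
  node 10: h_left=0, h_right=-1, diff=1 [OK], height=1
  node 30: h_left=-1, h_right=-1, diff=0 [OK], height=0
  node 22: h_left=1, h_right=0, diff=1 [OK], height=2
  node 41: h_left=-1, h_right=-1, diff=0 [OK], height=0
  node 43: h_left=0, h_right=-1, diff=1 [OK], height=1
  node 48: h_left=-1, h_right=-1, diff=0 [OK], height=0
  node 44: h_left=1, h_right=0, diff=1 [OK], height=2
  node 35: h_left=2, h_right=2, diff=0 [OK], height=3
All nodes satisfy the balance condition.
Result: Balanced


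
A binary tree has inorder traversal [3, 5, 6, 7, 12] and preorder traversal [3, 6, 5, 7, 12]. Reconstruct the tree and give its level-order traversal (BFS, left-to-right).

Inorder:  [3, 5, 6, 7, 12]
Preorder: [3, 6, 5, 7, 12]
Algorithm: preorder visits root first, so consume preorder in order;
for each root, split the current inorder slice at that value into
left-subtree inorder and right-subtree inorder, then recurse.
Recursive splits:
  root=3; inorder splits into left=[], right=[5, 6, 7, 12]
  root=6; inorder splits into left=[5], right=[7, 12]
  root=5; inorder splits into left=[], right=[]
  root=7; inorder splits into left=[], right=[12]
  root=12; inorder splits into left=[], right=[]
Reconstructed level-order: [3, 6, 5, 7, 12]


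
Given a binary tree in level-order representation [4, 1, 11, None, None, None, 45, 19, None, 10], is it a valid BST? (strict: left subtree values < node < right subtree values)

Level-order array: [4, 1, 11, None, None, None, 45, 19, None, 10]
Validate using subtree bounds (lo, hi): at each node, require lo < value < hi,
then recurse left with hi=value and right with lo=value.
Preorder trace (stopping at first violation):
  at node 4 with bounds (-inf, +inf): OK
  at node 1 with bounds (-inf, 4): OK
  at node 11 with bounds (4, +inf): OK
  at node 45 with bounds (11, +inf): OK
  at node 19 with bounds (11, 45): OK
  at node 10 with bounds (11, 19): VIOLATION
Node 10 violates its bound: not (11 < 10 < 19).
Result: Not a valid BST


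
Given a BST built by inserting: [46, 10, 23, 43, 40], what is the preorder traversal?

Tree insertion order: [46, 10, 23, 43, 40]
Tree (level-order array): [46, 10, None, None, 23, None, 43, 40]
Preorder traversal: [46, 10, 23, 43, 40]


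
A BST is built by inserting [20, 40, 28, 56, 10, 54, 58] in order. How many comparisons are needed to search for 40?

Search path for 40: 20 -> 40
Found: True
Comparisons: 2


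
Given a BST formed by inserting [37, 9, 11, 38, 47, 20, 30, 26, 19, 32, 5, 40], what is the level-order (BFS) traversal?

Tree insertion order: [37, 9, 11, 38, 47, 20, 30, 26, 19, 32, 5, 40]
Tree (level-order array): [37, 9, 38, 5, 11, None, 47, None, None, None, 20, 40, None, 19, 30, None, None, None, None, 26, 32]
BFS from the root, enqueuing left then right child of each popped node:
  queue [37] -> pop 37, enqueue [9, 38], visited so far: [37]
  queue [9, 38] -> pop 9, enqueue [5, 11], visited so far: [37, 9]
  queue [38, 5, 11] -> pop 38, enqueue [47], visited so far: [37, 9, 38]
  queue [5, 11, 47] -> pop 5, enqueue [none], visited so far: [37, 9, 38, 5]
  queue [11, 47] -> pop 11, enqueue [20], visited so far: [37, 9, 38, 5, 11]
  queue [47, 20] -> pop 47, enqueue [40], visited so far: [37, 9, 38, 5, 11, 47]
  queue [20, 40] -> pop 20, enqueue [19, 30], visited so far: [37, 9, 38, 5, 11, 47, 20]
  queue [40, 19, 30] -> pop 40, enqueue [none], visited so far: [37, 9, 38, 5, 11, 47, 20, 40]
  queue [19, 30] -> pop 19, enqueue [none], visited so far: [37, 9, 38, 5, 11, 47, 20, 40, 19]
  queue [30] -> pop 30, enqueue [26, 32], visited so far: [37, 9, 38, 5, 11, 47, 20, 40, 19, 30]
  queue [26, 32] -> pop 26, enqueue [none], visited so far: [37, 9, 38, 5, 11, 47, 20, 40, 19, 30, 26]
  queue [32] -> pop 32, enqueue [none], visited so far: [37, 9, 38, 5, 11, 47, 20, 40, 19, 30, 26, 32]
Result: [37, 9, 38, 5, 11, 47, 20, 40, 19, 30, 26, 32]


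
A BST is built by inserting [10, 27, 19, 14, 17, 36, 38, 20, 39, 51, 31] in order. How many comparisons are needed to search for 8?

Search path for 8: 10
Found: False
Comparisons: 1


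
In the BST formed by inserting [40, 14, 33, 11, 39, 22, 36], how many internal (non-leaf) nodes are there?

Tree built from: [40, 14, 33, 11, 39, 22, 36]
Tree (level-order array): [40, 14, None, 11, 33, None, None, 22, 39, None, None, 36]
Rule: An internal node has at least one child.
Per-node child counts:
  node 40: 1 child(ren)
  node 14: 2 child(ren)
  node 11: 0 child(ren)
  node 33: 2 child(ren)
  node 22: 0 child(ren)
  node 39: 1 child(ren)
  node 36: 0 child(ren)
Matching nodes: [40, 14, 33, 39]
Count of internal (non-leaf) nodes: 4


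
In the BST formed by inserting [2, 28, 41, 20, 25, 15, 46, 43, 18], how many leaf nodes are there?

Tree built from: [2, 28, 41, 20, 25, 15, 46, 43, 18]
Tree (level-order array): [2, None, 28, 20, 41, 15, 25, None, 46, None, 18, None, None, 43]
Rule: A leaf has 0 children.
Per-node child counts:
  node 2: 1 child(ren)
  node 28: 2 child(ren)
  node 20: 2 child(ren)
  node 15: 1 child(ren)
  node 18: 0 child(ren)
  node 25: 0 child(ren)
  node 41: 1 child(ren)
  node 46: 1 child(ren)
  node 43: 0 child(ren)
Matching nodes: [18, 25, 43]
Count of leaf nodes: 3


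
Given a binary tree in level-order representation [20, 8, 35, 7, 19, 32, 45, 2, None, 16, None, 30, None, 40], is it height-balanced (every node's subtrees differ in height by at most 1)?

Tree (level-order array): [20, 8, 35, 7, 19, 32, 45, 2, None, 16, None, 30, None, 40]
Definition: a tree is height-balanced if, at every node, |h(left) - h(right)| <= 1 (empty subtree has height -1).
Bottom-up per-node check:
  node 2: h_left=-1, h_right=-1, diff=0 [OK], height=0
  node 7: h_left=0, h_right=-1, diff=1 [OK], height=1
  node 16: h_left=-1, h_right=-1, diff=0 [OK], height=0
  node 19: h_left=0, h_right=-1, diff=1 [OK], height=1
  node 8: h_left=1, h_right=1, diff=0 [OK], height=2
  node 30: h_left=-1, h_right=-1, diff=0 [OK], height=0
  node 32: h_left=0, h_right=-1, diff=1 [OK], height=1
  node 40: h_left=-1, h_right=-1, diff=0 [OK], height=0
  node 45: h_left=0, h_right=-1, diff=1 [OK], height=1
  node 35: h_left=1, h_right=1, diff=0 [OK], height=2
  node 20: h_left=2, h_right=2, diff=0 [OK], height=3
All nodes satisfy the balance condition.
Result: Balanced


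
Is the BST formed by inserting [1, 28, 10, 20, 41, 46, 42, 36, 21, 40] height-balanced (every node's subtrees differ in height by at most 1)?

Tree (level-order array): [1, None, 28, 10, 41, None, 20, 36, 46, None, 21, None, 40, 42]
Definition: a tree is height-balanced if, at every node, |h(left) - h(right)| <= 1 (empty subtree has height -1).
Bottom-up per-node check:
  node 21: h_left=-1, h_right=-1, diff=0 [OK], height=0
  node 20: h_left=-1, h_right=0, diff=1 [OK], height=1
  node 10: h_left=-1, h_right=1, diff=2 [FAIL (|-1-1|=2 > 1)], height=2
  node 40: h_left=-1, h_right=-1, diff=0 [OK], height=0
  node 36: h_left=-1, h_right=0, diff=1 [OK], height=1
  node 42: h_left=-1, h_right=-1, diff=0 [OK], height=0
  node 46: h_left=0, h_right=-1, diff=1 [OK], height=1
  node 41: h_left=1, h_right=1, diff=0 [OK], height=2
  node 28: h_left=2, h_right=2, diff=0 [OK], height=3
  node 1: h_left=-1, h_right=3, diff=4 [FAIL (|-1-3|=4 > 1)], height=4
Node 10 violates the condition: |-1 - 1| = 2 > 1.
Result: Not balanced


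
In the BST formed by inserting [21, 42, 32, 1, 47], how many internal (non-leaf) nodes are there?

Tree built from: [21, 42, 32, 1, 47]
Tree (level-order array): [21, 1, 42, None, None, 32, 47]
Rule: An internal node has at least one child.
Per-node child counts:
  node 21: 2 child(ren)
  node 1: 0 child(ren)
  node 42: 2 child(ren)
  node 32: 0 child(ren)
  node 47: 0 child(ren)
Matching nodes: [21, 42]
Count of internal (non-leaf) nodes: 2


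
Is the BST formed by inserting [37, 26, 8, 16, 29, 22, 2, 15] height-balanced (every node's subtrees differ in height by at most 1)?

Tree (level-order array): [37, 26, None, 8, 29, 2, 16, None, None, None, None, 15, 22]
Definition: a tree is height-balanced if, at every node, |h(left) - h(right)| <= 1 (empty subtree has height -1).
Bottom-up per-node check:
  node 2: h_left=-1, h_right=-1, diff=0 [OK], height=0
  node 15: h_left=-1, h_right=-1, diff=0 [OK], height=0
  node 22: h_left=-1, h_right=-1, diff=0 [OK], height=0
  node 16: h_left=0, h_right=0, diff=0 [OK], height=1
  node 8: h_left=0, h_right=1, diff=1 [OK], height=2
  node 29: h_left=-1, h_right=-1, diff=0 [OK], height=0
  node 26: h_left=2, h_right=0, diff=2 [FAIL (|2-0|=2 > 1)], height=3
  node 37: h_left=3, h_right=-1, diff=4 [FAIL (|3--1|=4 > 1)], height=4
Node 26 violates the condition: |2 - 0| = 2 > 1.
Result: Not balanced


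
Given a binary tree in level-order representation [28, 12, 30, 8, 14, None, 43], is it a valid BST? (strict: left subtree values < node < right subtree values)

Level-order array: [28, 12, 30, 8, 14, None, 43]
Validate using subtree bounds (lo, hi): at each node, require lo < value < hi,
then recurse left with hi=value and right with lo=value.
Preorder trace (stopping at first violation):
  at node 28 with bounds (-inf, +inf): OK
  at node 12 with bounds (-inf, 28): OK
  at node 8 with bounds (-inf, 12): OK
  at node 14 with bounds (12, 28): OK
  at node 30 with bounds (28, +inf): OK
  at node 43 with bounds (30, +inf): OK
No violation found at any node.
Result: Valid BST


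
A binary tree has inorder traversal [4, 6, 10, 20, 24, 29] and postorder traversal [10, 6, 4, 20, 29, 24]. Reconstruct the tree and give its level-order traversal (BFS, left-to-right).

Inorder:   [4, 6, 10, 20, 24, 29]
Postorder: [10, 6, 4, 20, 29, 24]
Algorithm: postorder visits root last, so walk postorder right-to-left;
each value is the root of the current inorder slice — split it at that
value, recurse on the right subtree first, then the left.
Recursive splits:
  root=24; inorder splits into left=[4, 6, 10, 20], right=[29]
  root=29; inorder splits into left=[], right=[]
  root=20; inorder splits into left=[4, 6, 10], right=[]
  root=4; inorder splits into left=[], right=[6, 10]
  root=6; inorder splits into left=[], right=[10]
  root=10; inorder splits into left=[], right=[]
Reconstructed level-order: [24, 20, 29, 4, 6, 10]


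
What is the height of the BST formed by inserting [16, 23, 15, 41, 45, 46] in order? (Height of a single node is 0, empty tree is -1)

Insertion order: [16, 23, 15, 41, 45, 46]
Tree (level-order array): [16, 15, 23, None, None, None, 41, None, 45, None, 46]
Compute height bottom-up (empty subtree = -1):
  height(15) = 1 + max(-1, -1) = 0
  height(46) = 1 + max(-1, -1) = 0
  height(45) = 1 + max(-1, 0) = 1
  height(41) = 1 + max(-1, 1) = 2
  height(23) = 1 + max(-1, 2) = 3
  height(16) = 1 + max(0, 3) = 4
Height = 4


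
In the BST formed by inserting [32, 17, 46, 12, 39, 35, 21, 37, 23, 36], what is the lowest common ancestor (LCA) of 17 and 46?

Tree insertion order: [32, 17, 46, 12, 39, 35, 21, 37, 23, 36]
Tree (level-order array): [32, 17, 46, 12, 21, 39, None, None, None, None, 23, 35, None, None, None, None, 37, 36]
In a BST, the LCA of p=17, q=46 is the first node v on the
root-to-leaf path with p <= v <= q (go left if both < v, right if both > v).
Walk from root:
  at 32: 17 <= 32 <= 46, this is the LCA
LCA = 32


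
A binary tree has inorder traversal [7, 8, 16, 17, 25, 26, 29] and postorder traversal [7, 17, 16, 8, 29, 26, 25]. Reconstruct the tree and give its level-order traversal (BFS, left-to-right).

Inorder:   [7, 8, 16, 17, 25, 26, 29]
Postorder: [7, 17, 16, 8, 29, 26, 25]
Algorithm: postorder visits root last, so walk postorder right-to-left;
each value is the root of the current inorder slice — split it at that
value, recurse on the right subtree first, then the left.
Recursive splits:
  root=25; inorder splits into left=[7, 8, 16, 17], right=[26, 29]
  root=26; inorder splits into left=[], right=[29]
  root=29; inorder splits into left=[], right=[]
  root=8; inorder splits into left=[7], right=[16, 17]
  root=16; inorder splits into left=[], right=[17]
  root=17; inorder splits into left=[], right=[]
  root=7; inorder splits into left=[], right=[]
Reconstructed level-order: [25, 8, 26, 7, 16, 29, 17]


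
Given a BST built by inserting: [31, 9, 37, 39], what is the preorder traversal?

Tree insertion order: [31, 9, 37, 39]
Tree (level-order array): [31, 9, 37, None, None, None, 39]
Preorder traversal: [31, 9, 37, 39]


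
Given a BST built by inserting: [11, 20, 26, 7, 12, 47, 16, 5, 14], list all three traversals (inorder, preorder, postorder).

Tree insertion order: [11, 20, 26, 7, 12, 47, 16, 5, 14]
Tree (level-order array): [11, 7, 20, 5, None, 12, 26, None, None, None, 16, None, 47, 14]
Inorder (L, root, R): [5, 7, 11, 12, 14, 16, 20, 26, 47]
Preorder (root, L, R): [11, 7, 5, 20, 12, 16, 14, 26, 47]
Postorder (L, R, root): [5, 7, 14, 16, 12, 47, 26, 20, 11]


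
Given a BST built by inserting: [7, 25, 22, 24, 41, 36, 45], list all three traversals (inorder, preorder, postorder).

Tree insertion order: [7, 25, 22, 24, 41, 36, 45]
Tree (level-order array): [7, None, 25, 22, 41, None, 24, 36, 45]
Inorder (L, root, R): [7, 22, 24, 25, 36, 41, 45]
Preorder (root, L, R): [7, 25, 22, 24, 41, 36, 45]
Postorder (L, R, root): [24, 22, 36, 45, 41, 25, 7]


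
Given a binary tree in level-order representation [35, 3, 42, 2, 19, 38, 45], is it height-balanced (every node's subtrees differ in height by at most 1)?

Tree (level-order array): [35, 3, 42, 2, 19, 38, 45]
Definition: a tree is height-balanced if, at every node, |h(left) - h(right)| <= 1 (empty subtree has height -1).
Bottom-up per-node check:
  node 2: h_left=-1, h_right=-1, diff=0 [OK], height=0
  node 19: h_left=-1, h_right=-1, diff=0 [OK], height=0
  node 3: h_left=0, h_right=0, diff=0 [OK], height=1
  node 38: h_left=-1, h_right=-1, diff=0 [OK], height=0
  node 45: h_left=-1, h_right=-1, diff=0 [OK], height=0
  node 42: h_left=0, h_right=0, diff=0 [OK], height=1
  node 35: h_left=1, h_right=1, diff=0 [OK], height=2
All nodes satisfy the balance condition.
Result: Balanced


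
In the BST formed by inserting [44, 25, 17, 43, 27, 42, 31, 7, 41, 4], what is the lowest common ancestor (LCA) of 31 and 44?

Tree insertion order: [44, 25, 17, 43, 27, 42, 31, 7, 41, 4]
Tree (level-order array): [44, 25, None, 17, 43, 7, None, 27, None, 4, None, None, 42, None, None, 31, None, None, 41]
In a BST, the LCA of p=31, q=44 is the first node v on the
root-to-leaf path with p <= v <= q (go left if both < v, right if both > v).
Walk from root:
  at 44: 31 <= 44 <= 44, this is the LCA
LCA = 44


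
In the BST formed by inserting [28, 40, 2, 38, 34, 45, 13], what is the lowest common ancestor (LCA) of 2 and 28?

Tree insertion order: [28, 40, 2, 38, 34, 45, 13]
Tree (level-order array): [28, 2, 40, None, 13, 38, 45, None, None, 34]
In a BST, the LCA of p=2, q=28 is the first node v on the
root-to-leaf path with p <= v <= q (go left if both < v, right if both > v).
Walk from root:
  at 28: 2 <= 28 <= 28, this is the LCA
LCA = 28


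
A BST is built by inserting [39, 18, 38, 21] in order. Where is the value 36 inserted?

Starting tree (level order): [39, 18, None, None, 38, 21]
Insertion path: 39 -> 18 -> 38 -> 21
Result: insert 36 as right child of 21
Final tree (level order): [39, 18, None, None, 38, 21, None, None, 36]


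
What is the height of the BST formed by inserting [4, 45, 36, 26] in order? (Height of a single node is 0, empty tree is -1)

Insertion order: [4, 45, 36, 26]
Tree (level-order array): [4, None, 45, 36, None, 26]
Compute height bottom-up (empty subtree = -1):
  height(26) = 1 + max(-1, -1) = 0
  height(36) = 1 + max(0, -1) = 1
  height(45) = 1 + max(1, -1) = 2
  height(4) = 1 + max(-1, 2) = 3
Height = 3


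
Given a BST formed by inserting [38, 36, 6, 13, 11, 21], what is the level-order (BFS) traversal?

Tree insertion order: [38, 36, 6, 13, 11, 21]
Tree (level-order array): [38, 36, None, 6, None, None, 13, 11, 21]
BFS from the root, enqueuing left then right child of each popped node:
  queue [38] -> pop 38, enqueue [36], visited so far: [38]
  queue [36] -> pop 36, enqueue [6], visited so far: [38, 36]
  queue [6] -> pop 6, enqueue [13], visited so far: [38, 36, 6]
  queue [13] -> pop 13, enqueue [11, 21], visited so far: [38, 36, 6, 13]
  queue [11, 21] -> pop 11, enqueue [none], visited so far: [38, 36, 6, 13, 11]
  queue [21] -> pop 21, enqueue [none], visited so far: [38, 36, 6, 13, 11, 21]
Result: [38, 36, 6, 13, 11, 21]


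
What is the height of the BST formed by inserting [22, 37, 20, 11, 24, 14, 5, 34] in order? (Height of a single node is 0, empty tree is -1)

Insertion order: [22, 37, 20, 11, 24, 14, 5, 34]
Tree (level-order array): [22, 20, 37, 11, None, 24, None, 5, 14, None, 34]
Compute height bottom-up (empty subtree = -1):
  height(5) = 1 + max(-1, -1) = 0
  height(14) = 1 + max(-1, -1) = 0
  height(11) = 1 + max(0, 0) = 1
  height(20) = 1 + max(1, -1) = 2
  height(34) = 1 + max(-1, -1) = 0
  height(24) = 1 + max(-1, 0) = 1
  height(37) = 1 + max(1, -1) = 2
  height(22) = 1 + max(2, 2) = 3
Height = 3


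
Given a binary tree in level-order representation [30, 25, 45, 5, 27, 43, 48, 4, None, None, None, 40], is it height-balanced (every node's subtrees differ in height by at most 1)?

Tree (level-order array): [30, 25, 45, 5, 27, 43, 48, 4, None, None, None, 40]
Definition: a tree is height-balanced if, at every node, |h(left) - h(right)| <= 1 (empty subtree has height -1).
Bottom-up per-node check:
  node 4: h_left=-1, h_right=-1, diff=0 [OK], height=0
  node 5: h_left=0, h_right=-1, diff=1 [OK], height=1
  node 27: h_left=-1, h_right=-1, diff=0 [OK], height=0
  node 25: h_left=1, h_right=0, diff=1 [OK], height=2
  node 40: h_left=-1, h_right=-1, diff=0 [OK], height=0
  node 43: h_left=0, h_right=-1, diff=1 [OK], height=1
  node 48: h_left=-1, h_right=-1, diff=0 [OK], height=0
  node 45: h_left=1, h_right=0, diff=1 [OK], height=2
  node 30: h_left=2, h_right=2, diff=0 [OK], height=3
All nodes satisfy the balance condition.
Result: Balanced


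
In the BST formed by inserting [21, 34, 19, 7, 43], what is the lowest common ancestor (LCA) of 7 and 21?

Tree insertion order: [21, 34, 19, 7, 43]
Tree (level-order array): [21, 19, 34, 7, None, None, 43]
In a BST, the LCA of p=7, q=21 is the first node v on the
root-to-leaf path with p <= v <= q (go left if both < v, right if both > v).
Walk from root:
  at 21: 7 <= 21 <= 21, this is the LCA
LCA = 21


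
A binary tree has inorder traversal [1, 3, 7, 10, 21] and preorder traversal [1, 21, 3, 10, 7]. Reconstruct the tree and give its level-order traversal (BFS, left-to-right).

Inorder:  [1, 3, 7, 10, 21]
Preorder: [1, 21, 3, 10, 7]
Algorithm: preorder visits root first, so consume preorder in order;
for each root, split the current inorder slice at that value into
left-subtree inorder and right-subtree inorder, then recurse.
Recursive splits:
  root=1; inorder splits into left=[], right=[3, 7, 10, 21]
  root=21; inorder splits into left=[3, 7, 10], right=[]
  root=3; inorder splits into left=[], right=[7, 10]
  root=10; inorder splits into left=[7], right=[]
  root=7; inorder splits into left=[], right=[]
Reconstructed level-order: [1, 21, 3, 10, 7]


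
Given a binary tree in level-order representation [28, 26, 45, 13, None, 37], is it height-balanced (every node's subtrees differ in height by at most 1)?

Tree (level-order array): [28, 26, 45, 13, None, 37]
Definition: a tree is height-balanced if, at every node, |h(left) - h(right)| <= 1 (empty subtree has height -1).
Bottom-up per-node check:
  node 13: h_left=-1, h_right=-1, diff=0 [OK], height=0
  node 26: h_left=0, h_right=-1, diff=1 [OK], height=1
  node 37: h_left=-1, h_right=-1, diff=0 [OK], height=0
  node 45: h_left=0, h_right=-1, diff=1 [OK], height=1
  node 28: h_left=1, h_right=1, diff=0 [OK], height=2
All nodes satisfy the balance condition.
Result: Balanced


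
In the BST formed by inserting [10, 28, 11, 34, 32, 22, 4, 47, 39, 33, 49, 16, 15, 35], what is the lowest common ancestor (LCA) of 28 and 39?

Tree insertion order: [10, 28, 11, 34, 32, 22, 4, 47, 39, 33, 49, 16, 15, 35]
Tree (level-order array): [10, 4, 28, None, None, 11, 34, None, 22, 32, 47, 16, None, None, 33, 39, 49, 15, None, None, None, 35]
In a BST, the LCA of p=28, q=39 is the first node v on the
root-to-leaf path with p <= v <= q (go left if both < v, right if both > v).
Walk from root:
  at 10: both 28 and 39 > 10, go right
  at 28: 28 <= 28 <= 39, this is the LCA
LCA = 28


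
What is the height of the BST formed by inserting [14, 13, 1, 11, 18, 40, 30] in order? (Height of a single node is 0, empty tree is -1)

Insertion order: [14, 13, 1, 11, 18, 40, 30]
Tree (level-order array): [14, 13, 18, 1, None, None, 40, None, 11, 30]
Compute height bottom-up (empty subtree = -1):
  height(11) = 1 + max(-1, -1) = 0
  height(1) = 1 + max(-1, 0) = 1
  height(13) = 1 + max(1, -1) = 2
  height(30) = 1 + max(-1, -1) = 0
  height(40) = 1 + max(0, -1) = 1
  height(18) = 1 + max(-1, 1) = 2
  height(14) = 1 + max(2, 2) = 3
Height = 3


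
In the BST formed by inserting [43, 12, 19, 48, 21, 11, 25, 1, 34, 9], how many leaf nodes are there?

Tree built from: [43, 12, 19, 48, 21, 11, 25, 1, 34, 9]
Tree (level-order array): [43, 12, 48, 11, 19, None, None, 1, None, None, 21, None, 9, None, 25, None, None, None, 34]
Rule: A leaf has 0 children.
Per-node child counts:
  node 43: 2 child(ren)
  node 12: 2 child(ren)
  node 11: 1 child(ren)
  node 1: 1 child(ren)
  node 9: 0 child(ren)
  node 19: 1 child(ren)
  node 21: 1 child(ren)
  node 25: 1 child(ren)
  node 34: 0 child(ren)
  node 48: 0 child(ren)
Matching nodes: [9, 34, 48]
Count of leaf nodes: 3


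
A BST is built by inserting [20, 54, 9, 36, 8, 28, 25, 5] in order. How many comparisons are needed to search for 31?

Search path for 31: 20 -> 54 -> 36 -> 28
Found: False
Comparisons: 4


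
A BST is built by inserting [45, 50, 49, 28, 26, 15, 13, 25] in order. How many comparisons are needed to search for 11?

Search path for 11: 45 -> 28 -> 26 -> 15 -> 13
Found: False
Comparisons: 5


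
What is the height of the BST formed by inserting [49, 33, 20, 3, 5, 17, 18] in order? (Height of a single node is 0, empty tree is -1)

Insertion order: [49, 33, 20, 3, 5, 17, 18]
Tree (level-order array): [49, 33, None, 20, None, 3, None, None, 5, None, 17, None, 18]
Compute height bottom-up (empty subtree = -1):
  height(18) = 1 + max(-1, -1) = 0
  height(17) = 1 + max(-1, 0) = 1
  height(5) = 1 + max(-1, 1) = 2
  height(3) = 1 + max(-1, 2) = 3
  height(20) = 1 + max(3, -1) = 4
  height(33) = 1 + max(4, -1) = 5
  height(49) = 1 + max(5, -1) = 6
Height = 6


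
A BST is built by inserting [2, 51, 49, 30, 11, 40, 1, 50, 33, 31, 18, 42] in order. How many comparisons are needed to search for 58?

Search path for 58: 2 -> 51
Found: False
Comparisons: 2


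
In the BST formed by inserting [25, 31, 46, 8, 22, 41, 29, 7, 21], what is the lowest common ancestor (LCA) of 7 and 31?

Tree insertion order: [25, 31, 46, 8, 22, 41, 29, 7, 21]
Tree (level-order array): [25, 8, 31, 7, 22, 29, 46, None, None, 21, None, None, None, 41]
In a BST, the LCA of p=7, q=31 is the first node v on the
root-to-leaf path with p <= v <= q (go left if both < v, right if both > v).
Walk from root:
  at 25: 7 <= 25 <= 31, this is the LCA
LCA = 25


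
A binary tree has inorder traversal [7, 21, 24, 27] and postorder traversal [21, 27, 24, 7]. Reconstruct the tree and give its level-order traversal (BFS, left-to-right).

Inorder:   [7, 21, 24, 27]
Postorder: [21, 27, 24, 7]
Algorithm: postorder visits root last, so walk postorder right-to-left;
each value is the root of the current inorder slice — split it at that
value, recurse on the right subtree first, then the left.
Recursive splits:
  root=7; inorder splits into left=[], right=[21, 24, 27]
  root=24; inorder splits into left=[21], right=[27]
  root=27; inorder splits into left=[], right=[]
  root=21; inorder splits into left=[], right=[]
Reconstructed level-order: [7, 24, 21, 27]


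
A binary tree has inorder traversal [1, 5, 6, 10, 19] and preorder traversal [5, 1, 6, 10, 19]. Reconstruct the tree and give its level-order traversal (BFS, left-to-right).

Inorder:  [1, 5, 6, 10, 19]
Preorder: [5, 1, 6, 10, 19]
Algorithm: preorder visits root first, so consume preorder in order;
for each root, split the current inorder slice at that value into
left-subtree inorder and right-subtree inorder, then recurse.
Recursive splits:
  root=5; inorder splits into left=[1], right=[6, 10, 19]
  root=1; inorder splits into left=[], right=[]
  root=6; inorder splits into left=[], right=[10, 19]
  root=10; inorder splits into left=[], right=[19]
  root=19; inorder splits into left=[], right=[]
Reconstructed level-order: [5, 1, 6, 10, 19]


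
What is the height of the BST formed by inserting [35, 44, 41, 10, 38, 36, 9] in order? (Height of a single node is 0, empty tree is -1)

Insertion order: [35, 44, 41, 10, 38, 36, 9]
Tree (level-order array): [35, 10, 44, 9, None, 41, None, None, None, 38, None, 36]
Compute height bottom-up (empty subtree = -1):
  height(9) = 1 + max(-1, -1) = 0
  height(10) = 1 + max(0, -1) = 1
  height(36) = 1 + max(-1, -1) = 0
  height(38) = 1 + max(0, -1) = 1
  height(41) = 1 + max(1, -1) = 2
  height(44) = 1 + max(2, -1) = 3
  height(35) = 1 + max(1, 3) = 4
Height = 4


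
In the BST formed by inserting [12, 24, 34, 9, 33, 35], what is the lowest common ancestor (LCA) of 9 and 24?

Tree insertion order: [12, 24, 34, 9, 33, 35]
Tree (level-order array): [12, 9, 24, None, None, None, 34, 33, 35]
In a BST, the LCA of p=9, q=24 is the first node v on the
root-to-leaf path with p <= v <= q (go left if both < v, right if both > v).
Walk from root:
  at 12: 9 <= 12 <= 24, this is the LCA
LCA = 12


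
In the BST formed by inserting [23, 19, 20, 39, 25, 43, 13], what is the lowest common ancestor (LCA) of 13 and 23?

Tree insertion order: [23, 19, 20, 39, 25, 43, 13]
Tree (level-order array): [23, 19, 39, 13, 20, 25, 43]
In a BST, the LCA of p=13, q=23 is the first node v on the
root-to-leaf path with p <= v <= q (go left if both < v, right if both > v).
Walk from root:
  at 23: 13 <= 23 <= 23, this is the LCA
LCA = 23


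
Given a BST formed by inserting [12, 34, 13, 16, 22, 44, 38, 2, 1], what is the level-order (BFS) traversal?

Tree insertion order: [12, 34, 13, 16, 22, 44, 38, 2, 1]
Tree (level-order array): [12, 2, 34, 1, None, 13, 44, None, None, None, 16, 38, None, None, 22]
BFS from the root, enqueuing left then right child of each popped node:
  queue [12] -> pop 12, enqueue [2, 34], visited so far: [12]
  queue [2, 34] -> pop 2, enqueue [1], visited so far: [12, 2]
  queue [34, 1] -> pop 34, enqueue [13, 44], visited so far: [12, 2, 34]
  queue [1, 13, 44] -> pop 1, enqueue [none], visited so far: [12, 2, 34, 1]
  queue [13, 44] -> pop 13, enqueue [16], visited so far: [12, 2, 34, 1, 13]
  queue [44, 16] -> pop 44, enqueue [38], visited so far: [12, 2, 34, 1, 13, 44]
  queue [16, 38] -> pop 16, enqueue [22], visited so far: [12, 2, 34, 1, 13, 44, 16]
  queue [38, 22] -> pop 38, enqueue [none], visited so far: [12, 2, 34, 1, 13, 44, 16, 38]
  queue [22] -> pop 22, enqueue [none], visited so far: [12, 2, 34, 1, 13, 44, 16, 38, 22]
Result: [12, 2, 34, 1, 13, 44, 16, 38, 22]


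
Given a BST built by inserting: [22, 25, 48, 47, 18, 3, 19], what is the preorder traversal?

Tree insertion order: [22, 25, 48, 47, 18, 3, 19]
Tree (level-order array): [22, 18, 25, 3, 19, None, 48, None, None, None, None, 47]
Preorder traversal: [22, 18, 3, 19, 25, 48, 47]


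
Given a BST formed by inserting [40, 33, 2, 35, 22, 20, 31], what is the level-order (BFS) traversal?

Tree insertion order: [40, 33, 2, 35, 22, 20, 31]
Tree (level-order array): [40, 33, None, 2, 35, None, 22, None, None, 20, 31]
BFS from the root, enqueuing left then right child of each popped node:
  queue [40] -> pop 40, enqueue [33], visited so far: [40]
  queue [33] -> pop 33, enqueue [2, 35], visited so far: [40, 33]
  queue [2, 35] -> pop 2, enqueue [22], visited so far: [40, 33, 2]
  queue [35, 22] -> pop 35, enqueue [none], visited so far: [40, 33, 2, 35]
  queue [22] -> pop 22, enqueue [20, 31], visited so far: [40, 33, 2, 35, 22]
  queue [20, 31] -> pop 20, enqueue [none], visited so far: [40, 33, 2, 35, 22, 20]
  queue [31] -> pop 31, enqueue [none], visited so far: [40, 33, 2, 35, 22, 20, 31]
Result: [40, 33, 2, 35, 22, 20, 31]


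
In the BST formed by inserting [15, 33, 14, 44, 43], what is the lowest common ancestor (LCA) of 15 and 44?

Tree insertion order: [15, 33, 14, 44, 43]
Tree (level-order array): [15, 14, 33, None, None, None, 44, 43]
In a BST, the LCA of p=15, q=44 is the first node v on the
root-to-leaf path with p <= v <= q (go left if both < v, right if both > v).
Walk from root:
  at 15: 15 <= 15 <= 44, this is the LCA
LCA = 15


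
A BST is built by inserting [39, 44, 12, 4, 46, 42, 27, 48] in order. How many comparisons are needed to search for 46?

Search path for 46: 39 -> 44 -> 46
Found: True
Comparisons: 3


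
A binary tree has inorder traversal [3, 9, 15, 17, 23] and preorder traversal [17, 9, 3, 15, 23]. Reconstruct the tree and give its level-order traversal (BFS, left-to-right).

Inorder:  [3, 9, 15, 17, 23]
Preorder: [17, 9, 3, 15, 23]
Algorithm: preorder visits root first, so consume preorder in order;
for each root, split the current inorder slice at that value into
left-subtree inorder and right-subtree inorder, then recurse.
Recursive splits:
  root=17; inorder splits into left=[3, 9, 15], right=[23]
  root=9; inorder splits into left=[3], right=[15]
  root=3; inorder splits into left=[], right=[]
  root=15; inorder splits into left=[], right=[]
  root=23; inorder splits into left=[], right=[]
Reconstructed level-order: [17, 9, 23, 3, 15]


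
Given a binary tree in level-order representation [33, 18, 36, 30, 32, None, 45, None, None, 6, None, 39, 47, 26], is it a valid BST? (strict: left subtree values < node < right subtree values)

Level-order array: [33, 18, 36, 30, 32, None, 45, None, None, 6, None, 39, 47, 26]
Validate using subtree bounds (lo, hi): at each node, require lo < value < hi,
then recurse left with hi=value and right with lo=value.
Preorder trace (stopping at first violation):
  at node 33 with bounds (-inf, +inf): OK
  at node 18 with bounds (-inf, 33): OK
  at node 30 with bounds (-inf, 18): VIOLATION
Node 30 violates its bound: not (-inf < 30 < 18).
Result: Not a valid BST


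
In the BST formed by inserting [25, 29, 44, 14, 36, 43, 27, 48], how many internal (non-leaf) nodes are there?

Tree built from: [25, 29, 44, 14, 36, 43, 27, 48]
Tree (level-order array): [25, 14, 29, None, None, 27, 44, None, None, 36, 48, None, 43]
Rule: An internal node has at least one child.
Per-node child counts:
  node 25: 2 child(ren)
  node 14: 0 child(ren)
  node 29: 2 child(ren)
  node 27: 0 child(ren)
  node 44: 2 child(ren)
  node 36: 1 child(ren)
  node 43: 0 child(ren)
  node 48: 0 child(ren)
Matching nodes: [25, 29, 44, 36]
Count of internal (non-leaf) nodes: 4


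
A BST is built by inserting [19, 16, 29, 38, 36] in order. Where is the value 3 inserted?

Starting tree (level order): [19, 16, 29, None, None, None, 38, 36]
Insertion path: 19 -> 16
Result: insert 3 as left child of 16
Final tree (level order): [19, 16, 29, 3, None, None, 38, None, None, 36]


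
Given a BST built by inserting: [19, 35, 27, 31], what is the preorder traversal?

Tree insertion order: [19, 35, 27, 31]
Tree (level-order array): [19, None, 35, 27, None, None, 31]
Preorder traversal: [19, 35, 27, 31]


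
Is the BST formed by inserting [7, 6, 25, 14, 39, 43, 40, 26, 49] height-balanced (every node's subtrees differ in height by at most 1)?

Tree (level-order array): [7, 6, 25, None, None, 14, 39, None, None, 26, 43, None, None, 40, 49]
Definition: a tree is height-balanced if, at every node, |h(left) - h(right)| <= 1 (empty subtree has height -1).
Bottom-up per-node check:
  node 6: h_left=-1, h_right=-1, diff=0 [OK], height=0
  node 14: h_left=-1, h_right=-1, diff=0 [OK], height=0
  node 26: h_left=-1, h_right=-1, diff=0 [OK], height=0
  node 40: h_left=-1, h_right=-1, diff=0 [OK], height=0
  node 49: h_left=-1, h_right=-1, diff=0 [OK], height=0
  node 43: h_left=0, h_right=0, diff=0 [OK], height=1
  node 39: h_left=0, h_right=1, diff=1 [OK], height=2
  node 25: h_left=0, h_right=2, diff=2 [FAIL (|0-2|=2 > 1)], height=3
  node 7: h_left=0, h_right=3, diff=3 [FAIL (|0-3|=3 > 1)], height=4
Node 25 violates the condition: |0 - 2| = 2 > 1.
Result: Not balanced


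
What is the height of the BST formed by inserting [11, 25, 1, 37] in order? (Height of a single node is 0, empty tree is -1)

Insertion order: [11, 25, 1, 37]
Tree (level-order array): [11, 1, 25, None, None, None, 37]
Compute height bottom-up (empty subtree = -1):
  height(1) = 1 + max(-1, -1) = 0
  height(37) = 1 + max(-1, -1) = 0
  height(25) = 1 + max(-1, 0) = 1
  height(11) = 1 + max(0, 1) = 2
Height = 2


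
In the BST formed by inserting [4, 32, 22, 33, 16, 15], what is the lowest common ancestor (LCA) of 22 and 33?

Tree insertion order: [4, 32, 22, 33, 16, 15]
Tree (level-order array): [4, None, 32, 22, 33, 16, None, None, None, 15]
In a BST, the LCA of p=22, q=33 is the first node v on the
root-to-leaf path with p <= v <= q (go left if both < v, right if both > v).
Walk from root:
  at 4: both 22 and 33 > 4, go right
  at 32: 22 <= 32 <= 33, this is the LCA
LCA = 32


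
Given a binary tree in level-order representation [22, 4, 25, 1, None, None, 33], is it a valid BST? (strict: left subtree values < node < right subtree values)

Level-order array: [22, 4, 25, 1, None, None, 33]
Validate using subtree bounds (lo, hi): at each node, require lo < value < hi,
then recurse left with hi=value and right with lo=value.
Preorder trace (stopping at first violation):
  at node 22 with bounds (-inf, +inf): OK
  at node 4 with bounds (-inf, 22): OK
  at node 1 with bounds (-inf, 4): OK
  at node 25 with bounds (22, +inf): OK
  at node 33 with bounds (25, +inf): OK
No violation found at any node.
Result: Valid BST


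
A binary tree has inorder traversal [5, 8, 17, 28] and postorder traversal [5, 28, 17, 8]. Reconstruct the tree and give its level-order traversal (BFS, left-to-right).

Inorder:   [5, 8, 17, 28]
Postorder: [5, 28, 17, 8]
Algorithm: postorder visits root last, so walk postorder right-to-left;
each value is the root of the current inorder slice — split it at that
value, recurse on the right subtree first, then the left.
Recursive splits:
  root=8; inorder splits into left=[5], right=[17, 28]
  root=17; inorder splits into left=[], right=[28]
  root=28; inorder splits into left=[], right=[]
  root=5; inorder splits into left=[], right=[]
Reconstructed level-order: [8, 5, 17, 28]


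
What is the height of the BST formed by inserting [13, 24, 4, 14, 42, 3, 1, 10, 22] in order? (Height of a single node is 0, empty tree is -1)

Insertion order: [13, 24, 4, 14, 42, 3, 1, 10, 22]
Tree (level-order array): [13, 4, 24, 3, 10, 14, 42, 1, None, None, None, None, 22]
Compute height bottom-up (empty subtree = -1):
  height(1) = 1 + max(-1, -1) = 0
  height(3) = 1 + max(0, -1) = 1
  height(10) = 1 + max(-1, -1) = 0
  height(4) = 1 + max(1, 0) = 2
  height(22) = 1 + max(-1, -1) = 0
  height(14) = 1 + max(-1, 0) = 1
  height(42) = 1 + max(-1, -1) = 0
  height(24) = 1 + max(1, 0) = 2
  height(13) = 1 + max(2, 2) = 3
Height = 3


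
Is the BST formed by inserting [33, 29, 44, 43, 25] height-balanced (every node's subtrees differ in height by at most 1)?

Tree (level-order array): [33, 29, 44, 25, None, 43]
Definition: a tree is height-balanced if, at every node, |h(left) - h(right)| <= 1 (empty subtree has height -1).
Bottom-up per-node check:
  node 25: h_left=-1, h_right=-1, diff=0 [OK], height=0
  node 29: h_left=0, h_right=-1, diff=1 [OK], height=1
  node 43: h_left=-1, h_right=-1, diff=0 [OK], height=0
  node 44: h_left=0, h_right=-1, diff=1 [OK], height=1
  node 33: h_left=1, h_right=1, diff=0 [OK], height=2
All nodes satisfy the balance condition.
Result: Balanced


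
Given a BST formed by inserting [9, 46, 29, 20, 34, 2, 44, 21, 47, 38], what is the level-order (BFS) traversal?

Tree insertion order: [9, 46, 29, 20, 34, 2, 44, 21, 47, 38]
Tree (level-order array): [9, 2, 46, None, None, 29, 47, 20, 34, None, None, None, 21, None, 44, None, None, 38]
BFS from the root, enqueuing left then right child of each popped node:
  queue [9] -> pop 9, enqueue [2, 46], visited so far: [9]
  queue [2, 46] -> pop 2, enqueue [none], visited so far: [9, 2]
  queue [46] -> pop 46, enqueue [29, 47], visited so far: [9, 2, 46]
  queue [29, 47] -> pop 29, enqueue [20, 34], visited so far: [9, 2, 46, 29]
  queue [47, 20, 34] -> pop 47, enqueue [none], visited so far: [9, 2, 46, 29, 47]
  queue [20, 34] -> pop 20, enqueue [21], visited so far: [9, 2, 46, 29, 47, 20]
  queue [34, 21] -> pop 34, enqueue [44], visited so far: [9, 2, 46, 29, 47, 20, 34]
  queue [21, 44] -> pop 21, enqueue [none], visited so far: [9, 2, 46, 29, 47, 20, 34, 21]
  queue [44] -> pop 44, enqueue [38], visited so far: [9, 2, 46, 29, 47, 20, 34, 21, 44]
  queue [38] -> pop 38, enqueue [none], visited so far: [9, 2, 46, 29, 47, 20, 34, 21, 44, 38]
Result: [9, 2, 46, 29, 47, 20, 34, 21, 44, 38]


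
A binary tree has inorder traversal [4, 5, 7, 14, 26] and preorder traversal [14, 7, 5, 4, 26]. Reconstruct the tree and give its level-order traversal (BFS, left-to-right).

Inorder:  [4, 5, 7, 14, 26]
Preorder: [14, 7, 5, 4, 26]
Algorithm: preorder visits root first, so consume preorder in order;
for each root, split the current inorder slice at that value into
left-subtree inorder and right-subtree inorder, then recurse.
Recursive splits:
  root=14; inorder splits into left=[4, 5, 7], right=[26]
  root=7; inorder splits into left=[4, 5], right=[]
  root=5; inorder splits into left=[4], right=[]
  root=4; inorder splits into left=[], right=[]
  root=26; inorder splits into left=[], right=[]
Reconstructed level-order: [14, 7, 26, 5, 4]
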